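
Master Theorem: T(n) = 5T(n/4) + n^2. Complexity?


a=5, b=4, c=2. log_4(5)=1.161 < c=2. Case 3: O(n^c) = O(n^2)
Complexity: O(n^2)


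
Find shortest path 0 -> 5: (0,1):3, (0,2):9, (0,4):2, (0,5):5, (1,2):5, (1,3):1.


Dijkstra from 0:
Distances: {0: 0, 1: 3, 2: 8, 3: 4, 4: 2, 5: 5}
Shortest distance to 5 = 5, path = [0, 5]


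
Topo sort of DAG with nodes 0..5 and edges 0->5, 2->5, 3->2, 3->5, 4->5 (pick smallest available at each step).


Kahn's algorithm, process smallest node first
Order: [0, 1, 3, 2, 4, 5]


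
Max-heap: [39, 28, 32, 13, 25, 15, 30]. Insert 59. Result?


Append 59: [39, 28, 32, 13, 25, 15, 30, 59]
Bubble up: swap idx 7(59) with idx 3(13); swap idx 3(59) with idx 1(28); swap idx 1(59) with idx 0(39)
Result: [59, 39, 32, 28, 25, 15, 30, 13]


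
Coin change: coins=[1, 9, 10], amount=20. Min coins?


dp[0]=0; dp[i]=1+min(dp[i-c] for c in coins)
...dp[15]=6, dp[16]=7, dp[17]=8, dp[18]=2, dp[19]=2, dp[20]=2
Minimum coins for 20 = 2


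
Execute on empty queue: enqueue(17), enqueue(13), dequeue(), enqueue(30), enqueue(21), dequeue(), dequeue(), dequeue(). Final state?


enqueue(17) -> [17]
enqueue(13) -> [17, 13]
dequeue() returns 17 -> [13]
enqueue(30) -> [13, 30]
enqueue(21) -> [13, 30, 21]
dequeue() returns 13 -> [30, 21]
dequeue() returns 30 -> [21]
dequeue() returns 21 -> []
Final queue (front to back): []


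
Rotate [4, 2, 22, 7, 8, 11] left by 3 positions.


Left rotate by 3: [7, 8, 11, 4, 2, 22]


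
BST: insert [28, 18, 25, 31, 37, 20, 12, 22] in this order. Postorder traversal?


Root = 28; build tree by BST insertion.
Postorder traversal: [12, 22, 20, 25, 18, 37, 31, 28]


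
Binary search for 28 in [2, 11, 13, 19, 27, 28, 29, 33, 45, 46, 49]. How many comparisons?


Search for 28:
[0,10] mid=5 arr[5]=28
Total: 1 comparisons


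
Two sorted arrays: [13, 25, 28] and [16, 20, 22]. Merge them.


Compare heads, take smaller each step.
Merged: [13, 16, 20, 22, 25, 28]


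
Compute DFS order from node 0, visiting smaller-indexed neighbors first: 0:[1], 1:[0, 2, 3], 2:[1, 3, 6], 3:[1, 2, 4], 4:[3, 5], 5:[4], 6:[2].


DFS stack-based: start with [0]
Visit order: [0, 1, 2, 3, 4, 5, 6]


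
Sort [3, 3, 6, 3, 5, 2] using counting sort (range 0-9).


Count array: [0, 0, 1, 3, 0, 1, 1, 0, 0, 0]
Reconstruct: [2, 3, 3, 3, 5, 6]


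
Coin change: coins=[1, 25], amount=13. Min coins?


dp[0]=0; dp[i]=1+min(dp[i-c] for c in coins)
...dp[8]=8, dp[9]=9, dp[10]=10, dp[11]=11, dp[12]=12, dp[13]=13
Minimum coins for 13 = 13


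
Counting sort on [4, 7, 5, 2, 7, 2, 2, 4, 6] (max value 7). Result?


Count array: [0, 0, 3, 0, 2, 1, 1, 2]
Reconstruct: [2, 2, 2, 4, 4, 5, 6, 7, 7]


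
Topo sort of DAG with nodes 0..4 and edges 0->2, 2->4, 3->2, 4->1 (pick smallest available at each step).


Kahn's algorithm, process smallest node first
Order: [0, 3, 2, 4, 1]


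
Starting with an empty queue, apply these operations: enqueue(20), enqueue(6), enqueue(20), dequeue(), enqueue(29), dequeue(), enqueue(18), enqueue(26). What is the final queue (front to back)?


enqueue(20) -> [20]
enqueue(6) -> [20, 6]
enqueue(20) -> [20, 6, 20]
dequeue() returns 20 -> [6, 20]
enqueue(29) -> [6, 20, 29]
dequeue() returns 6 -> [20, 29]
enqueue(18) -> [20, 29, 18]
enqueue(26) -> [20, 29, 18, 26]
Final queue (front to back): [20, 29, 18, 26]


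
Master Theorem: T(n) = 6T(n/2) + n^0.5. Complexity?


a=6, b=2, c=0.5. log_2(6)=2.585 > c=0.5. Case 1: O(n^log_b(a)) = O(n^2.585)
Complexity: O(n^2.585)


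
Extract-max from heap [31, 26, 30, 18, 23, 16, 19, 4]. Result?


Max = 31
Replace root with last, heapify down
Resulting heap: [30, 26, 19, 18, 23, 16, 4]


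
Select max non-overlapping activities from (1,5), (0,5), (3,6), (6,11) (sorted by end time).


Greedy: pick earliest-ending, then skip overlaps.
Selected (2 activities): [(1, 5), (6, 11)]


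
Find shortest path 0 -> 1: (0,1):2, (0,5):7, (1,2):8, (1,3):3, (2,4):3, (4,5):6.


Dijkstra from 0:
Distances: {0: 0, 1: 2, 2: 10, 3: 5, 4: 13, 5: 7}
Shortest distance to 1 = 2, path = [0, 1]


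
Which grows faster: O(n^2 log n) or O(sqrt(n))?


sublinear grows slower than n^2 log n
O(sqrt(n)) is asymptotically smaller; O(n^2 log n) grows faster


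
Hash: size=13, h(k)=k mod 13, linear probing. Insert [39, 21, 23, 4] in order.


Insertions: 39->slot 0; 21->slot 8; 23->slot 10; 4->slot 4
Table: [39, None, None, None, 4, None, None, None, 21, None, 23, None, None]


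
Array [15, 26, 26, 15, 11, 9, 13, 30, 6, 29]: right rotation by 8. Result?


Right rotate by 8: [26, 15, 11, 9, 13, 30, 6, 29, 15, 26]


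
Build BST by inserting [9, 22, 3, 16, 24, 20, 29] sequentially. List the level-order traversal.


Root = 9; build tree by BST insertion.
Level-Order traversal: [9, 3, 22, 16, 24, 20, 29]


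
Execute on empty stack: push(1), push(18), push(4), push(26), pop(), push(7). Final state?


push(1) -> [1]
push(18) -> [1, 18]
push(4) -> [1, 18, 4]
push(26) -> [1, 18, 4, 26]
pop() returns 26 -> [1, 18, 4]
push(7) -> [1, 18, 4, 7]
Final stack (bottom to top): [1, 18, 4, 7]


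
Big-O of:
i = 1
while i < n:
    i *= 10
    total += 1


Per nesting level: O(log n) = O(log n)
Complexity: O(log n)


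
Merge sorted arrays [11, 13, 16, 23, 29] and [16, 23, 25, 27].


Compare heads, take smaller each step.
Merged: [11, 13, 16, 16, 23, 23, 25, 27, 29]


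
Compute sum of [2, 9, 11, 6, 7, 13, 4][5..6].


Prefix sums: [0, 2, 11, 22, 28, 35, 48, 52]
Sum[5..6] = prefix[7] - prefix[5] = 52 - 35 = 17


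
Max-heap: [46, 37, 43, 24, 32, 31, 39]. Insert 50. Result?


Append 50: [46, 37, 43, 24, 32, 31, 39, 50]
Bubble up: swap idx 7(50) with idx 3(24); swap idx 3(50) with idx 1(37); swap idx 1(50) with idx 0(46)
Result: [50, 46, 43, 37, 32, 31, 39, 24]


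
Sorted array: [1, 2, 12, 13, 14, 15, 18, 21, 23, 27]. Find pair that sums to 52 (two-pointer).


Two pointers: lo=0, hi=9
No pair sums to 52


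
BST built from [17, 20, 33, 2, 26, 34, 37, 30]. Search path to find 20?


BST root = 17
Search for 20: compare at each node
Path: [17, 20]


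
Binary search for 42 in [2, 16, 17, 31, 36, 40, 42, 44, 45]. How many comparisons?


Search for 42:
[0,8] mid=4 arr[4]=36
[5,8] mid=6 arr[6]=42
Total: 2 comparisons


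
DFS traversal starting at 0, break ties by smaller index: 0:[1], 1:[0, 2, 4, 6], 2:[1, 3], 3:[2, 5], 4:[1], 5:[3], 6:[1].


DFS stack-based: start with [0]
Visit order: [0, 1, 2, 3, 5, 4, 6]


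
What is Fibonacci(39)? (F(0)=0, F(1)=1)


F(n)=F(n-1)+F(n-2)
...F(37)=24157817, F(38)=39088169, F(39)=63245986


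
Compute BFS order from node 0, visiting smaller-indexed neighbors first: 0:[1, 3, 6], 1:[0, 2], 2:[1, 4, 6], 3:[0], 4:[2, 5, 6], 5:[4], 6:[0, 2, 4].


BFS queue: start with [0]
Visit order: [0, 1, 3, 6, 2, 4, 5]


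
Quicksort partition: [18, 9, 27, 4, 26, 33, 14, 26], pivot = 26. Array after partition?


Elements <= 26 go left of pivot.
Result: [18, 9, 4, 26, 14, 26, 27, 33], pivot at index 5


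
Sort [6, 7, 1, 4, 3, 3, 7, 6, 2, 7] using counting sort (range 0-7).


Count array: [0, 1, 1, 2, 1, 0, 2, 3]
Reconstruct: [1, 2, 3, 3, 4, 6, 6, 7, 7, 7]


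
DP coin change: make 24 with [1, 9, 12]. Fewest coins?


dp[0]=0; dp[i]=1+min(dp[i-c] for c in coins)
...dp[19]=3, dp[20]=4, dp[21]=2, dp[22]=3, dp[23]=4, dp[24]=2
Minimum coins for 24 = 2


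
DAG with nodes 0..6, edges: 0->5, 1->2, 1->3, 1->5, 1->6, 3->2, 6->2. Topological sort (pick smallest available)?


Kahn's algorithm, process smallest node first
Order: [0, 1, 3, 4, 5, 6, 2]


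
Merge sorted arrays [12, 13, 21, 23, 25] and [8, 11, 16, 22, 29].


Compare heads, take smaller each step.
Merged: [8, 11, 12, 13, 16, 21, 22, 23, 25, 29]


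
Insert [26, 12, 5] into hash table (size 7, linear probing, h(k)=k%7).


Insertions: 26->slot 5; 12->slot 6; 5->slot 0
Table: [5, None, None, None, None, 26, 12]


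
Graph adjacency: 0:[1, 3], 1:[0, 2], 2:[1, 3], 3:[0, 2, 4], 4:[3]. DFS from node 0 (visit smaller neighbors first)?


DFS stack-based: start with [0]
Visit order: [0, 1, 2, 3, 4]


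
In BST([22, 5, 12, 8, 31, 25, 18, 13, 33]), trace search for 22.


BST root = 22
Search for 22: compare at each node
Path: [22]


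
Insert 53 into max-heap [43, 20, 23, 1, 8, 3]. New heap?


Append 53: [43, 20, 23, 1, 8, 3, 53]
Bubble up: swap idx 6(53) with idx 2(23); swap idx 2(53) with idx 0(43)
Result: [53, 20, 43, 1, 8, 3, 23]


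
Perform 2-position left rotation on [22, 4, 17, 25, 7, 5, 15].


Left rotate by 2: [17, 25, 7, 5, 15, 22, 4]


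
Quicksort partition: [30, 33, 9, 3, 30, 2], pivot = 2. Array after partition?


Elements <= 2 go left of pivot.
Result: [2, 33, 9, 3, 30, 30], pivot at index 0


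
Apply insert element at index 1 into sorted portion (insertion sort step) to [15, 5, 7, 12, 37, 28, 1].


After one pass: [5, 15, 7, 12, 37, 28, 1]


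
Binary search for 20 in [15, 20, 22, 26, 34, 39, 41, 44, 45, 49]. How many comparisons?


Search for 20:
[0,9] mid=4 arr[4]=34
[0,3] mid=1 arr[1]=20
Total: 2 comparisons


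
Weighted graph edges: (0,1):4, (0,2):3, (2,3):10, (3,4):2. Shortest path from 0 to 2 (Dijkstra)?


Dijkstra from 0:
Distances: {0: 0, 1: 4, 2: 3, 3: 13, 4: 15}
Shortest distance to 2 = 3, path = [0, 2]


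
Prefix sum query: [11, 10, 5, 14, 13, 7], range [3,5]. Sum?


Prefix sums: [0, 11, 21, 26, 40, 53, 60]
Sum[3..5] = prefix[6] - prefix[3] = 60 - 26 = 34


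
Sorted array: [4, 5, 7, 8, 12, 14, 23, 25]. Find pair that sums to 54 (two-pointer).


Two pointers: lo=0, hi=7
No pair sums to 54


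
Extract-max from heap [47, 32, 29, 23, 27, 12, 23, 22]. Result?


Max = 47
Replace root with last, heapify down
Resulting heap: [32, 27, 29, 23, 22, 12, 23]


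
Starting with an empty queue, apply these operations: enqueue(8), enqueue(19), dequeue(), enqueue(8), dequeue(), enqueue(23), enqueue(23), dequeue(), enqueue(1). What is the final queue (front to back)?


enqueue(8) -> [8]
enqueue(19) -> [8, 19]
dequeue() returns 8 -> [19]
enqueue(8) -> [19, 8]
dequeue() returns 19 -> [8]
enqueue(23) -> [8, 23]
enqueue(23) -> [8, 23, 23]
dequeue() returns 8 -> [23, 23]
enqueue(1) -> [23, 23, 1]
Final queue (front to back): [23, 23, 1]


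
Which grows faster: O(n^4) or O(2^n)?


quartic grows slower than exponential
O(n^4) is asymptotically smaller; O(2^n) grows faster


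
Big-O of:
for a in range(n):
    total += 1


Per nesting level: O(n) = O(n)
Complexity: O(n)


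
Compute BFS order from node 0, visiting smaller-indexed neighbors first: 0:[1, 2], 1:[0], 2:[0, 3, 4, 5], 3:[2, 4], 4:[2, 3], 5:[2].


BFS queue: start with [0]
Visit order: [0, 1, 2, 3, 4, 5]


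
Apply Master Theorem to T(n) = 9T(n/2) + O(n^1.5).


a=9, b=2, c=1.5. log_2(9)=3.170 > c=1.5. Case 1: O(n^log_b(a)) = O(n^3.170)
Complexity: O(n^3.170)


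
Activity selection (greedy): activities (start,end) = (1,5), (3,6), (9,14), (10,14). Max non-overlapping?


Greedy: pick earliest-ending, then skip overlaps.
Selected (2 activities): [(1, 5), (9, 14)]


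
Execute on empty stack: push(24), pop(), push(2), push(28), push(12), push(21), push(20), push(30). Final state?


push(24) -> [24]
pop() returns 24 -> []
push(2) -> [2]
push(28) -> [2, 28]
push(12) -> [2, 28, 12]
push(21) -> [2, 28, 12, 21]
push(20) -> [2, 28, 12, 21, 20]
push(30) -> [2, 28, 12, 21, 20, 30]
Final stack (bottom to top): [2, 28, 12, 21, 20, 30]


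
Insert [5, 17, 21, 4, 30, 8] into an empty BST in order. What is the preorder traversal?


Root = 5; build tree by BST insertion.
Preorder traversal: [5, 4, 17, 8, 21, 30]


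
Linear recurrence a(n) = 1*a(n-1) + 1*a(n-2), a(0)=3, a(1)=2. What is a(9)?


Build bottom-up:
...a(7)=50, a(8)=81, a(9)=1*81+1*50=131


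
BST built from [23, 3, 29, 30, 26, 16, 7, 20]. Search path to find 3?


BST root = 23
Search for 3: compare at each node
Path: [23, 3]


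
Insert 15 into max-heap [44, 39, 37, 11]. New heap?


Append 15: [44, 39, 37, 11, 15]
Bubble up: no swaps needed
Result: [44, 39, 37, 11, 15]


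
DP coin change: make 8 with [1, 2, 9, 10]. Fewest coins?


dp[0]=0; dp[i]=1+min(dp[i-c] for c in coins)
...dp[3]=2, dp[4]=2, dp[5]=3, dp[6]=3, dp[7]=4, dp[8]=4
Minimum coins for 8 = 4


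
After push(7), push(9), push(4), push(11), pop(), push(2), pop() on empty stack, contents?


push(7) -> [7]
push(9) -> [7, 9]
push(4) -> [7, 9, 4]
push(11) -> [7, 9, 4, 11]
pop() returns 11 -> [7, 9, 4]
push(2) -> [7, 9, 4, 2]
pop() returns 2 -> [7, 9, 4]
Final stack (bottom to top): [7, 9, 4]


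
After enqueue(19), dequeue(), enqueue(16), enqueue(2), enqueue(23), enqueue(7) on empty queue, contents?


enqueue(19) -> [19]
dequeue() returns 19 -> []
enqueue(16) -> [16]
enqueue(2) -> [16, 2]
enqueue(23) -> [16, 2, 23]
enqueue(7) -> [16, 2, 23, 7]
Final queue (front to back): [16, 2, 23, 7]


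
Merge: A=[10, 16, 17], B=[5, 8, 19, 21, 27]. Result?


Compare heads, take smaller each step.
Merged: [5, 8, 10, 16, 17, 19, 21, 27]


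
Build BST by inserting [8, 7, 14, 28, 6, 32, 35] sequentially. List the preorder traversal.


Root = 8; build tree by BST insertion.
Preorder traversal: [8, 7, 6, 14, 28, 32, 35]


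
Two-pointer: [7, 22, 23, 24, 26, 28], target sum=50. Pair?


Two pointers: lo=0, hi=5
Found pair: (22, 28) summing to 50


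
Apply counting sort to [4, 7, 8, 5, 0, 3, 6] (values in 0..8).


Count array: [1, 0, 0, 1, 1, 1, 1, 1, 1]
Reconstruct: [0, 3, 4, 5, 6, 7, 8]


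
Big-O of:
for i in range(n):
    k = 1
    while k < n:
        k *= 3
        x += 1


Per nesting level: O(n) * O(log n) = O(n log n)
Complexity: O(n log n)


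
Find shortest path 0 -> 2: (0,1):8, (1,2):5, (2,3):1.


Dijkstra from 0:
Distances: {0: 0, 1: 8, 2: 13, 3: 14}
Shortest distance to 2 = 13, path = [0, 1, 2]


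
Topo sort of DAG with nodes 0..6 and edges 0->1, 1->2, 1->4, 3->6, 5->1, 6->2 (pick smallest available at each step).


Kahn's algorithm, process smallest node first
Order: [0, 3, 5, 1, 4, 6, 2]


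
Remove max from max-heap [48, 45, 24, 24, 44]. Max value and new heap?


Max = 48
Replace root with last, heapify down
Resulting heap: [45, 44, 24, 24]


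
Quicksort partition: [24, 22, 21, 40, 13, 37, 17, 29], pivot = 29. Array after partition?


Elements <= 29 go left of pivot.
Result: [24, 22, 21, 13, 17, 29, 40, 37], pivot at index 5


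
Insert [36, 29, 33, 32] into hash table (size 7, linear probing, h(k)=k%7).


Insertions: 36->slot 1; 29->slot 2; 33->slot 5; 32->slot 4
Table: [None, 36, 29, None, 32, 33, None]


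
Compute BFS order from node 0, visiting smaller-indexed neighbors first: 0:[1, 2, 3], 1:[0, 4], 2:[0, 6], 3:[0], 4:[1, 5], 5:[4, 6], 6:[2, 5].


BFS queue: start with [0]
Visit order: [0, 1, 2, 3, 4, 6, 5]


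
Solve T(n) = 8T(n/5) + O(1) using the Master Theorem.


a=8, b=5, c=0. log_5(8)=1.292 > c=0. Case 1: O(n^log_b(a)) = O(n^1.292)
Complexity: O(n^1.292)


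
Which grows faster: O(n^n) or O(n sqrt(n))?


n^1.5 grows slower than n^n
O(n sqrt(n)) is asymptotically smaller; O(n^n) grows faster


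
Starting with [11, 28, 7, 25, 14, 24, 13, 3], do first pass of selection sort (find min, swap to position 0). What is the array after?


After one pass: [3, 28, 7, 25, 14, 24, 13, 11]


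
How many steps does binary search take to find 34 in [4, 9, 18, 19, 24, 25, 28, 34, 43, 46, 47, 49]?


Search for 34:
[0,11] mid=5 arr[5]=25
[6,11] mid=8 arr[8]=43
[6,7] mid=6 arr[6]=28
[7,7] mid=7 arr[7]=34
Total: 4 comparisons


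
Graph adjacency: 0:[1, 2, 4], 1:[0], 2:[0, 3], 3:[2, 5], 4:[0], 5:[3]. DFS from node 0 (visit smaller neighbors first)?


DFS stack-based: start with [0]
Visit order: [0, 1, 2, 3, 5, 4]


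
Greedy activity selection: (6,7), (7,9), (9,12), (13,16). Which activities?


Greedy: pick earliest-ending, then skip overlaps.
Selected (4 activities): [(6, 7), (7, 9), (9, 12), (13, 16)]


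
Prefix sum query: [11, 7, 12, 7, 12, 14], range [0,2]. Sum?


Prefix sums: [0, 11, 18, 30, 37, 49, 63]
Sum[0..2] = prefix[3] - prefix[0] = 30 - 0 = 30


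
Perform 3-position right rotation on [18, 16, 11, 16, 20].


Right rotate by 3: [11, 16, 20, 18, 16]


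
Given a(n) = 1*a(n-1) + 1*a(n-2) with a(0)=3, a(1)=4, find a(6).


Build bottom-up:
...a(4)=18, a(5)=29, a(6)=1*29+1*18=47


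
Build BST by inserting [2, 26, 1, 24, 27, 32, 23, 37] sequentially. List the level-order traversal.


Root = 2; build tree by BST insertion.
Level-Order traversal: [2, 1, 26, 24, 27, 23, 32, 37]


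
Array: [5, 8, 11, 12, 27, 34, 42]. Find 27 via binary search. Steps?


Search for 27:
[0,6] mid=3 arr[3]=12
[4,6] mid=5 arr[5]=34
[4,4] mid=4 arr[4]=27
Total: 3 comparisons


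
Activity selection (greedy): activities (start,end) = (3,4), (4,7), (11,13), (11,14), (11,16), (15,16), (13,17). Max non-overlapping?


Greedy: pick earliest-ending, then skip overlaps.
Selected (4 activities): [(3, 4), (4, 7), (11, 13), (15, 16)]


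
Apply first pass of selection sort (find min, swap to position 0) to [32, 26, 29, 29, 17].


After one pass: [17, 26, 29, 29, 32]


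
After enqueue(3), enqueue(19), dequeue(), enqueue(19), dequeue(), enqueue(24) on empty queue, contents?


enqueue(3) -> [3]
enqueue(19) -> [3, 19]
dequeue() returns 3 -> [19]
enqueue(19) -> [19, 19]
dequeue() returns 19 -> [19]
enqueue(24) -> [19, 24]
Final queue (front to back): [19, 24]


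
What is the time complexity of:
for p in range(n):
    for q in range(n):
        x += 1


Per nesting level: O(n) * O(n) = O(n^2)
Complexity: O(n^2)


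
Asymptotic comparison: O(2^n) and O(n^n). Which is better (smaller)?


exponential grows slower than n^n
O(2^n) is asymptotically smaller; O(n^n) grows faster


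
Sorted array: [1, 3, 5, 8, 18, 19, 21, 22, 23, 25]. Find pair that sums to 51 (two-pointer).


Two pointers: lo=0, hi=9
No pair sums to 51


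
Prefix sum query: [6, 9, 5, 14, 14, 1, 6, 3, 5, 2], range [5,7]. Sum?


Prefix sums: [0, 6, 15, 20, 34, 48, 49, 55, 58, 63, 65]
Sum[5..7] = prefix[8] - prefix[5] = 58 - 48 = 10


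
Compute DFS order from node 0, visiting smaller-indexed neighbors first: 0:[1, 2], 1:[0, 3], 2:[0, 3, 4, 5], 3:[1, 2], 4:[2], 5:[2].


DFS stack-based: start with [0]
Visit order: [0, 1, 3, 2, 4, 5]


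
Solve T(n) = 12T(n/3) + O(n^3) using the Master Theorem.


a=12, b=3, c=3. log_3(12)=2.262 < c=3. Case 3: O(n^c) = O(n^3)
Complexity: O(n^3)


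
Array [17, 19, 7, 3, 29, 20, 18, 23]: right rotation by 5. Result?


Right rotate by 5: [3, 29, 20, 18, 23, 17, 19, 7]


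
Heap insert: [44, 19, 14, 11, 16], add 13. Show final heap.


Append 13: [44, 19, 14, 11, 16, 13]
Bubble up: no swaps needed
Result: [44, 19, 14, 11, 16, 13]


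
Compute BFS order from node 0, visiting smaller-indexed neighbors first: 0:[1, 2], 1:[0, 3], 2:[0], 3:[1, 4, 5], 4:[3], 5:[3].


BFS queue: start with [0]
Visit order: [0, 1, 2, 3, 4, 5]


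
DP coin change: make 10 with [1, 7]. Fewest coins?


dp[0]=0; dp[i]=1+min(dp[i-c] for c in coins)
...dp[5]=5, dp[6]=6, dp[7]=1, dp[8]=2, dp[9]=3, dp[10]=4
Minimum coins for 10 = 4


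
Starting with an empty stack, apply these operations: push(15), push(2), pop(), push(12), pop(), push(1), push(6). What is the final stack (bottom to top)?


push(15) -> [15]
push(2) -> [15, 2]
pop() returns 2 -> [15]
push(12) -> [15, 12]
pop() returns 12 -> [15]
push(1) -> [15, 1]
push(6) -> [15, 1, 6]
Final stack (bottom to top): [15, 1, 6]


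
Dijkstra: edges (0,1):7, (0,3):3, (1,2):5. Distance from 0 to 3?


Dijkstra from 0:
Distances: {0: 0, 1: 7, 2: 12, 3: 3}
Shortest distance to 3 = 3, path = [0, 3]


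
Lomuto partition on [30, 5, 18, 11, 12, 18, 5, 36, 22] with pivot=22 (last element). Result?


Elements <= 22 go left of pivot.
Result: [5, 18, 11, 12, 18, 5, 22, 36, 30], pivot at index 6


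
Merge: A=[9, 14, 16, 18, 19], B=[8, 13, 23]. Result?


Compare heads, take smaller each step.
Merged: [8, 9, 13, 14, 16, 18, 19, 23]


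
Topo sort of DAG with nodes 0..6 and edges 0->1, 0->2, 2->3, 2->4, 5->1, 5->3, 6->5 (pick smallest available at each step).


Kahn's algorithm, process smallest node first
Order: [0, 2, 4, 6, 5, 1, 3]


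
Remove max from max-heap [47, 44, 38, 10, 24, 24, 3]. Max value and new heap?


Max = 47
Replace root with last, heapify down
Resulting heap: [44, 24, 38, 10, 3, 24]


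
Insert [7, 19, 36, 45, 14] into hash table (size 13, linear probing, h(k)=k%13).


Insertions: 7->slot 7; 19->slot 6; 36->slot 10; 45->slot 8; 14->slot 1
Table: [None, 14, None, None, None, None, 19, 7, 45, None, 36, None, None]


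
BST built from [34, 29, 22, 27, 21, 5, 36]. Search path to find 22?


BST root = 34
Search for 22: compare at each node
Path: [34, 29, 22]


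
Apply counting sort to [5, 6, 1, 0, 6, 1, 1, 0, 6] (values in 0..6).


Count array: [2, 3, 0, 0, 0, 1, 3]
Reconstruct: [0, 0, 1, 1, 1, 5, 6, 6, 6]


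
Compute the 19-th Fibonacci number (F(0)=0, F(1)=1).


F(n)=F(n-1)+F(n-2)
...F(17)=1597, F(18)=2584, F(19)=4181


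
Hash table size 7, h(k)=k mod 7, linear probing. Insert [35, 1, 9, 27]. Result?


Insertions: 35->slot 0; 1->slot 1; 9->slot 2; 27->slot 6
Table: [35, 1, 9, None, None, None, 27]


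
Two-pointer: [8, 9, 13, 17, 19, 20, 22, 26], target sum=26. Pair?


Two pointers: lo=0, hi=7
Found pair: (9, 17) summing to 26


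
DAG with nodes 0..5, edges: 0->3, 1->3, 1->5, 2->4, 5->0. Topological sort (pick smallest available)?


Kahn's algorithm, process smallest node first
Order: [1, 2, 4, 5, 0, 3]


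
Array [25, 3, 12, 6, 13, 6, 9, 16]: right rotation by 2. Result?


Right rotate by 2: [9, 16, 25, 3, 12, 6, 13, 6]


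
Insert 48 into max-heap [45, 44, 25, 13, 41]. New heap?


Append 48: [45, 44, 25, 13, 41, 48]
Bubble up: swap idx 5(48) with idx 2(25); swap idx 2(48) with idx 0(45)
Result: [48, 44, 45, 13, 41, 25]


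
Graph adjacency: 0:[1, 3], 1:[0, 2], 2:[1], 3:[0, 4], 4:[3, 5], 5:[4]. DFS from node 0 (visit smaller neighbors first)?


DFS stack-based: start with [0]
Visit order: [0, 1, 2, 3, 4, 5]


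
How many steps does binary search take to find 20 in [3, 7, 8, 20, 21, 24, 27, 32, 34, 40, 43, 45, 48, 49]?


Search for 20:
[0,13] mid=6 arr[6]=27
[0,5] mid=2 arr[2]=8
[3,5] mid=4 arr[4]=21
[3,3] mid=3 arr[3]=20
Total: 4 comparisons


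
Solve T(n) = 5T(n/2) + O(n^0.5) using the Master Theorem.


a=5, b=2, c=0.5. log_2(5)=2.322 > c=0.5. Case 1: O(n^log_b(a)) = O(n^2.322)
Complexity: O(n^2.322)


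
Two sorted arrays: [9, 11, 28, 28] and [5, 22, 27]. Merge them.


Compare heads, take smaller each step.
Merged: [5, 9, 11, 22, 27, 28, 28]


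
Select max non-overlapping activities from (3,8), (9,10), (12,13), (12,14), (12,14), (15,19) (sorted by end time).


Greedy: pick earliest-ending, then skip overlaps.
Selected (4 activities): [(3, 8), (9, 10), (12, 13), (15, 19)]


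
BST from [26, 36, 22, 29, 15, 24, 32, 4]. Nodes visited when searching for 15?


BST root = 26
Search for 15: compare at each node
Path: [26, 22, 15]


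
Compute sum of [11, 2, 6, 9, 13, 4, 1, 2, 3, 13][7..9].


Prefix sums: [0, 11, 13, 19, 28, 41, 45, 46, 48, 51, 64]
Sum[7..9] = prefix[10] - prefix[7] = 64 - 46 = 18


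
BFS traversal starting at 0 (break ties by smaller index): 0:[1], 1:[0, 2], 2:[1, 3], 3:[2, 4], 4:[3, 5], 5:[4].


BFS queue: start with [0]
Visit order: [0, 1, 2, 3, 4, 5]


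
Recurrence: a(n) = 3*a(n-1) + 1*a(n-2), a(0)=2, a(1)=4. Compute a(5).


Build bottom-up:
...a(3)=46, a(4)=152, a(5)=3*152+1*46=502


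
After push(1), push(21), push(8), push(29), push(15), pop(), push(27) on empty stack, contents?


push(1) -> [1]
push(21) -> [1, 21]
push(8) -> [1, 21, 8]
push(29) -> [1, 21, 8, 29]
push(15) -> [1, 21, 8, 29, 15]
pop() returns 15 -> [1, 21, 8, 29]
push(27) -> [1, 21, 8, 29, 27]
Final stack (bottom to top): [1, 21, 8, 29, 27]


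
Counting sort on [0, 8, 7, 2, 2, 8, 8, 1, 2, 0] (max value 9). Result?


Count array: [2, 1, 3, 0, 0, 0, 0, 1, 3, 0]
Reconstruct: [0, 0, 1, 2, 2, 2, 7, 8, 8, 8]


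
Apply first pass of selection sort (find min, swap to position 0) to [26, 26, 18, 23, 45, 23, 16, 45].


After one pass: [16, 26, 18, 23, 45, 23, 26, 45]


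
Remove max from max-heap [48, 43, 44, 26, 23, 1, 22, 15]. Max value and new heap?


Max = 48
Replace root with last, heapify down
Resulting heap: [44, 43, 22, 26, 23, 1, 15]


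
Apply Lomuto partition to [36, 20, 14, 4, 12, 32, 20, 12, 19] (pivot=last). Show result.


Elements <= 19 go left of pivot.
Result: [14, 4, 12, 12, 19, 32, 20, 20, 36], pivot at index 4


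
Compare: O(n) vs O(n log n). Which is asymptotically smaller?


linear grows slower than linearithmic
O(n) is asymptotically smaller; O(n log n) grows faster


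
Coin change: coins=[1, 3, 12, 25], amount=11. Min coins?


dp[0]=0; dp[i]=1+min(dp[i-c] for c in coins)
...dp[6]=2, dp[7]=3, dp[8]=4, dp[9]=3, dp[10]=4, dp[11]=5
Minimum coins for 11 = 5


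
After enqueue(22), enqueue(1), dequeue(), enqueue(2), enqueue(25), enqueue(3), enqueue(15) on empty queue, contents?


enqueue(22) -> [22]
enqueue(1) -> [22, 1]
dequeue() returns 22 -> [1]
enqueue(2) -> [1, 2]
enqueue(25) -> [1, 2, 25]
enqueue(3) -> [1, 2, 25, 3]
enqueue(15) -> [1, 2, 25, 3, 15]
Final queue (front to back): [1, 2, 25, 3, 15]


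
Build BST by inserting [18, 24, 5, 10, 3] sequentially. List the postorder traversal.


Root = 18; build tree by BST insertion.
Postorder traversal: [3, 10, 5, 24, 18]


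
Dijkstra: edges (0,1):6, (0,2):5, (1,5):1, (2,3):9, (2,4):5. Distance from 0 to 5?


Dijkstra from 0:
Distances: {0: 0, 1: 6, 2: 5, 3: 14, 4: 10, 5: 7}
Shortest distance to 5 = 7, path = [0, 1, 5]


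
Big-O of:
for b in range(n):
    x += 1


Per nesting level: O(n) = O(n)
Complexity: O(n)


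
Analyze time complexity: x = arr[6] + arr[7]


Analysis: constant-time operation, no loop
Complexity: O(1)


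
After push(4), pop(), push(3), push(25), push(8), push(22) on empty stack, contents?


push(4) -> [4]
pop() returns 4 -> []
push(3) -> [3]
push(25) -> [3, 25]
push(8) -> [3, 25, 8]
push(22) -> [3, 25, 8, 22]
Final stack (bottom to top): [3, 25, 8, 22]


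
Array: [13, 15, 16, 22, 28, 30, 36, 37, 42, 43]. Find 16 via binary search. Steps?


Search for 16:
[0,9] mid=4 arr[4]=28
[0,3] mid=1 arr[1]=15
[2,3] mid=2 arr[2]=16
Total: 3 comparisons


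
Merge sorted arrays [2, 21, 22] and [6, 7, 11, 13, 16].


Compare heads, take smaller each step.
Merged: [2, 6, 7, 11, 13, 16, 21, 22]


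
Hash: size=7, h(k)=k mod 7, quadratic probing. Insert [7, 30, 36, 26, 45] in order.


Insertions: 7->slot 0; 30->slot 2; 36->slot 1; 26->slot 5; 45->slot 3
Table: [7, 36, 30, 45, None, 26, None]


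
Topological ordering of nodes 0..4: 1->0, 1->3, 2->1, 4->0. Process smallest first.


Kahn's algorithm, process smallest node first
Order: [2, 1, 3, 4, 0]


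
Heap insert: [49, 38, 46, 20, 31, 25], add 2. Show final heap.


Append 2: [49, 38, 46, 20, 31, 25, 2]
Bubble up: no swaps needed
Result: [49, 38, 46, 20, 31, 25, 2]


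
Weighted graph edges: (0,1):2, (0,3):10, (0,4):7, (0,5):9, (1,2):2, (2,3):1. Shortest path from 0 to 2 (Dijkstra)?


Dijkstra from 0:
Distances: {0: 0, 1: 2, 2: 4, 3: 5, 4: 7, 5: 9}
Shortest distance to 2 = 4, path = [0, 1, 2]


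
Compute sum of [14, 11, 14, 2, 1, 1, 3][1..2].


Prefix sums: [0, 14, 25, 39, 41, 42, 43, 46]
Sum[1..2] = prefix[3] - prefix[1] = 39 - 14 = 25


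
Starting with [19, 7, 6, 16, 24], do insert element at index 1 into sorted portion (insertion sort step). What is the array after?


After one pass: [7, 19, 6, 16, 24]


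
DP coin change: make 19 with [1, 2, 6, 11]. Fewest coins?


dp[0]=0; dp[i]=1+min(dp[i-c] for c in coins)
...dp[14]=3, dp[15]=3, dp[16]=4, dp[17]=2, dp[18]=3, dp[19]=3
Minimum coins for 19 = 3


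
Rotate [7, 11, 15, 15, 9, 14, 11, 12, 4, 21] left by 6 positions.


Left rotate by 6: [11, 12, 4, 21, 7, 11, 15, 15, 9, 14]


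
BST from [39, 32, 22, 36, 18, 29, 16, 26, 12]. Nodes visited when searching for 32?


BST root = 39
Search for 32: compare at each node
Path: [39, 32]


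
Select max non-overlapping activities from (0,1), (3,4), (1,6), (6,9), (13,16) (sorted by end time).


Greedy: pick earliest-ending, then skip overlaps.
Selected (4 activities): [(0, 1), (3, 4), (6, 9), (13, 16)]


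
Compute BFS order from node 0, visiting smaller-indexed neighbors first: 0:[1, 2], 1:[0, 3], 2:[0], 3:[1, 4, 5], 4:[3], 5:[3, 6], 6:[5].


BFS queue: start with [0]
Visit order: [0, 1, 2, 3, 4, 5, 6]


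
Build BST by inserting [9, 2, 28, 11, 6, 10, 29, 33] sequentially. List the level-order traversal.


Root = 9; build tree by BST insertion.
Level-Order traversal: [9, 2, 28, 6, 11, 29, 10, 33]


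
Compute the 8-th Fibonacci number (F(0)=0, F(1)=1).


F(n)=F(n-1)+F(n-2)
...F(6)=8, F(7)=13, F(8)=21


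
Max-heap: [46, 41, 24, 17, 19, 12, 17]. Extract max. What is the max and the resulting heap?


Max = 46
Replace root with last, heapify down
Resulting heap: [41, 19, 24, 17, 17, 12]


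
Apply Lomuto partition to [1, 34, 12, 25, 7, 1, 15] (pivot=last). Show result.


Elements <= 15 go left of pivot.
Result: [1, 12, 7, 1, 15, 25, 34], pivot at index 4


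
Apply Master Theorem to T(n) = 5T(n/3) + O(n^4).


a=5, b=3, c=4. log_3(5)=1.465 < c=4. Case 3: O(n^c) = O(n^4)
Complexity: O(n^4)


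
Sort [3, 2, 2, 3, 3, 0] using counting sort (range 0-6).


Count array: [1, 0, 2, 3, 0, 0, 0]
Reconstruct: [0, 2, 2, 3, 3, 3]


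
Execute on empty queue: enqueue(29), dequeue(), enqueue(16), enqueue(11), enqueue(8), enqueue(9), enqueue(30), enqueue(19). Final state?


enqueue(29) -> [29]
dequeue() returns 29 -> []
enqueue(16) -> [16]
enqueue(11) -> [16, 11]
enqueue(8) -> [16, 11, 8]
enqueue(9) -> [16, 11, 8, 9]
enqueue(30) -> [16, 11, 8, 9, 30]
enqueue(19) -> [16, 11, 8, 9, 30, 19]
Final queue (front to back): [16, 11, 8, 9, 30, 19]


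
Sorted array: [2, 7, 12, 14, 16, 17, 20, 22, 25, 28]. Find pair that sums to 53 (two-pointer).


Two pointers: lo=0, hi=9
Found pair: (25, 28) summing to 53


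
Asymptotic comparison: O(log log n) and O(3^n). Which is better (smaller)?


double-logarithmic grows slower than exponential (base 3)
O(log log n) is asymptotically smaller; O(3^n) grows faster


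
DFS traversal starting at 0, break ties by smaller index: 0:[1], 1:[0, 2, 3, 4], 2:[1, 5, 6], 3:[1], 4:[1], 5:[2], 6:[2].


DFS stack-based: start with [0]
Visit order: [0, 1, 2, 5, 6, 3, 4]


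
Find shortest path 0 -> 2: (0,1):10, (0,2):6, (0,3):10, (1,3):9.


Dijkstra from 0:
Distances: {0: 0, 1: 10, 2: 6, 3: 10}
Shortest distance to 2 = 6, path = [0, 2]


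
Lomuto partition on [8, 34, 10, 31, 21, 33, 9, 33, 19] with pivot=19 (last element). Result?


Elements <= 19 go left of pivot.
Result: [8, 10, 9, 19, 21, 33, 34, 33, 31], pivot at index 3


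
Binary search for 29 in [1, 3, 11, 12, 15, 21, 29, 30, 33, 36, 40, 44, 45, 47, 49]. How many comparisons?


Search for 29:
[0,14] mid=7 arr[7]=30
[0,6] mid=3 arr[3]=12
[4,6] mid=5 arr[5]=21
[6,6] mid=6 arr[6]=29
Total: 4 comparisons


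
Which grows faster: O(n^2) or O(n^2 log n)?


quadratic grows slower than n^2 log n
O(n^2) is asymptotically smaller; O(n^2 log n) grows faster


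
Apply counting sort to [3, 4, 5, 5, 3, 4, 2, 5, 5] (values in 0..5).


Count array: [0, 0, 1, 2, 2, 4]
Reconstruct: [2, 3, 3, 4, 4, 5, 5, 5, 5]


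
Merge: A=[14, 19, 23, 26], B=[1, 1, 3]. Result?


Compare heads, take smaller each step.
Merged: [1, 1, 3, 14, 19, 23, 26]


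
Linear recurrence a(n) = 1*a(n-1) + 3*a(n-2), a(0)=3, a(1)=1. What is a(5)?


Build bottom-up:
...a(3)=13, a(4)=43, a(5)=1*43+3*13=82


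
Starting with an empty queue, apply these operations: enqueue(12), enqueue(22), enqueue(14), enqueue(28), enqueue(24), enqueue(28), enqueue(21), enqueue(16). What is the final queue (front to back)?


enqueue(12) -> [12]
enqueue(22) -> [12, 22]
enqueue(14) -> [12, 22, 14]
enqueue(28) -> [12, 22, 14, 28]
enqueue(24) -> [12, 22, 14, 28, 24]
enqueue(28) -> [12, 22, 14, 28, 24, 28]
enqueue(21) -> [12, 22, 14, 28, 24, 28, 21]
enqueue(16) -> [12, 22, 14, 28, 24, 28, 21, 16]
Final queue (front to back): [12, 22, 14, 28, 24, 28, 21, 16]


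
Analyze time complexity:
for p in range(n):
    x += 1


Per nesting level: O(n) = O(n)
Complexity: O(n)


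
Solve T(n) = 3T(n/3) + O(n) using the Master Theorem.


a=3, b=3, c=1. log_3(3)=1 = c=1. Case 2: O(n^c log n) = O(n log n)
Complexity: O(n log n)


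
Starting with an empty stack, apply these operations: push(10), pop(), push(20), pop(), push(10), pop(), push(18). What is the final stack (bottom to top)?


push(10) -> [10]
pop() returns 10 -> []
push(20) -> [20]
pop() returns 20 -> []
push(10) -> [10]
pop() returns 10 -> []
push(18) -> [18]
Final stack (bottom to top): [18]


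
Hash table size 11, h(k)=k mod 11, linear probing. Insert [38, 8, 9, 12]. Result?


Insertions: 38->slot 5; 8->slot 8; 9->slot 9; 12->slot 1
Table: [None, 12, None, None, None, 38, None, None, 8, 9, None]


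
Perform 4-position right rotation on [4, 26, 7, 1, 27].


Right rotate by 4: [26, 7, 1, 27, 4]


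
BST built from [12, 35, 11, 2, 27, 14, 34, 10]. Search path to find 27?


BST root = 12
Search for 27: compare at each node
Path: [12, 35, 27]


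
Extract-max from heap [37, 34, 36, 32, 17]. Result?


Max = 37
Replace root with last, heapify down
Resulting heap: [36, 34, 17, 32]


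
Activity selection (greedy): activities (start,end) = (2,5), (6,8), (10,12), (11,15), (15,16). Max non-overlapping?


Greedy: pick earliest-ending, then skip overlaps.
Selected (4 activities): [(2, 5), (6, 8), (10, 12), (15, 16)]


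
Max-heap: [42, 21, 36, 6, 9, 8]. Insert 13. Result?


Append 13: [42, 21, 36, 6, 9, 8, 13]
Bubble up: no swaps needed
Result: [42, 21, 36, 6, 9, 8, 13]


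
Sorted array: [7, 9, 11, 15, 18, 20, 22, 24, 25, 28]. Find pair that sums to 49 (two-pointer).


Two pointers: lo=0, hi=9
Found pair: (24, 25) summing to 49


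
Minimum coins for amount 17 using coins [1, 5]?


dp[0]=0; dp[i]=1+min(dp[i-c] for c in coins)
...dp[12]=4, dp[13]=5, dp[14]=6, dp[15]=3, dp[16]=4, dp[17]=5
Minimum coins for 17 = 5


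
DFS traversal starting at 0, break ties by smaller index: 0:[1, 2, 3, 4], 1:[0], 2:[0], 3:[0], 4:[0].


DFS stack-based: start with [0]
Visit order: [0, 1, 2, 3, 4]


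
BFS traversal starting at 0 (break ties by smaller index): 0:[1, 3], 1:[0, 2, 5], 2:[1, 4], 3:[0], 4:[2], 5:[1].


BFS queue: start with [0]
Visit order: [0, 1, 3, 2, 5, 4]


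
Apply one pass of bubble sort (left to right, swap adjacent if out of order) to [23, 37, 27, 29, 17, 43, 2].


After one pass: [23, 27, 29, 17, 37, 2, 43]


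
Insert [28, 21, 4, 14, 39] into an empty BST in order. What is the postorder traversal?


Root = 28; build tree by BST insertion.
Postorder traversal: [14, 4, 21, 39, 28]


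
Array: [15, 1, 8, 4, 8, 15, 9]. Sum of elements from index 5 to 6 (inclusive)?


Prefix sums: [0, 15, 16, 24, 28, 36, 51, 60]
Sum[5..6] = prefix[7] - prefix[5] = 60 - 36 = 24


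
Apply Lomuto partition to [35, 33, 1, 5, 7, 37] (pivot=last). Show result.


Elements <= 37 go left of pivot.
Result: [35, 33, 1, 5, 7, 37], pivot at index 5


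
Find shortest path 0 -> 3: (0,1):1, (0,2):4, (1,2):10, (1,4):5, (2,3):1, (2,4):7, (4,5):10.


Dijkstra from 0:
Distances: {0: 0, 1: 1, 2: 4, 3: 5, 4: 6, 5: 16}
Shortest distance to 3 = 5, path = [0, 2, 3]


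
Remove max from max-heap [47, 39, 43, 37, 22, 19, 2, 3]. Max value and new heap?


Max = 47
Replace root with last, heapify down
Resulting heap: [43, 39, 19, 37, 22, 3, 2]


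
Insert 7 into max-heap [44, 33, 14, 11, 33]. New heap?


Append 7: [44, 33, 14, 11, 33, 7]
Bubble up: no swaps needed
Result: [44, 33, 14, 11, 33, 7]


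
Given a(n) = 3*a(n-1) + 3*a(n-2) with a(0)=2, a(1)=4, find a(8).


Build bottom-up:
...a(6)=3618, a(7)=13716, a(8)=3*13716+3*3618=52002


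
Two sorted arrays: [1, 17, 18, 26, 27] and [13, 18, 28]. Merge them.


Compare heads, take smaller each step.
Merged: [1, 13, 17, 18, 18, 26, 27, 28]


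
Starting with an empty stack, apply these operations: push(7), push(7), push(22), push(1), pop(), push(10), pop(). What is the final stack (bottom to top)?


push(7) -> [7]
push(7) -> [7, 7]
push(22) -> [7, 7, 22]
push(1) -> [7, 7, 22, 1]
pop() returns 1 -> [7, 7, 22]
push(10) -> [7, 7, 22, 10]
pop() returns 10 -> [7, 7, 22]
Final stack (bottom to top): [7, 7, 22]


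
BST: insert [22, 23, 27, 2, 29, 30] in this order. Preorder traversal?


Root = 22; build tree by BST insertion.
Preorder traversal: [22, 2, 23, 27, 29, 30]


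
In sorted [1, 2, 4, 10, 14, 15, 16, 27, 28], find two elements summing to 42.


Two pointers: lo=0, hi=8
Found pair: (14, 28) summing to 42


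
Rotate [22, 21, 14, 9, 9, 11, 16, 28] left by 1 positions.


Left rotate by 1: [21, 14, 9, 9, 11, 16, 28, 22]


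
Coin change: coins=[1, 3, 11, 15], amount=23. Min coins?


dp[0]=0; dp[i]=1+min(dp[i-c] for c in coins)
...dp[18]=2, dp[19]=3, dp[20]=4, dp[21]=3, dp[22]=2, dp[23]=3
Minimum coins for 23 = 3


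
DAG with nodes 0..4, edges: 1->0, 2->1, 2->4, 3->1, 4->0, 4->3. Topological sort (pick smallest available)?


Kahn's algorithm, process smallest node first
Order: [2, 4, 3, 1, 0]


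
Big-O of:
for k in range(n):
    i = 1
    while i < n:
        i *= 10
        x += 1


Per nesting level: O(n) * O(log n) = O(n log n)
Complexity: O(n log n)


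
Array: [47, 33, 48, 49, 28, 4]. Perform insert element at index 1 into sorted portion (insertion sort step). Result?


After one pass: [33, 47, 48, 49, 28, 4]


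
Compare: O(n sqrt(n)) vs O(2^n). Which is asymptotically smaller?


n^1.5 grows slower than exponential
O(n sqrt(n)) is asymptotically smaller; O(2^n) grows faster


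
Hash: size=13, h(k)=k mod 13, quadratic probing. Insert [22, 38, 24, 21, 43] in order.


Insertions: 22->slot 9; 38->slot 12; 24->slot 11; 21->slot 8; 43->slot 4
Table: [None, None, None, None, 43, None, None, None, 21, 22, None, 24, 38]


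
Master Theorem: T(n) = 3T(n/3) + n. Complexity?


a=3, b=3, c=1. log_3(3)=1 = c=1. Case 2: O(n^c log n) = O(n log n)
Complexity: O(n log n)


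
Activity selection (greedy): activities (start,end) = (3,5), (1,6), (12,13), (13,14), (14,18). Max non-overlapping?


Greedy: pick earliest-ending, then skip overlaps.
Selected (4 activities): [(3, 5), (12, 13), (13, 14), (14, 18)]


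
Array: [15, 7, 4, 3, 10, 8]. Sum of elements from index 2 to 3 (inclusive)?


Prefix sums: [0, 15, 22, 26, 29, 39, 47]
Sum[2..3] = prefix[4] - prefix[2] = 29 - 22 = 7


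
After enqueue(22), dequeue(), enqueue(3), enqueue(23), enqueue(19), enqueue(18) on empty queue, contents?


enqueue(22) -> [22]
dequeue() returns 22 -> []
enqueue(3) -> [3]
enqueue(23) -> [3, 23]
enqueue(19) -> [3, 23, 19]
enqueue(18) -> [3, 23, 19, 18]
Final queue (front to back): [3, 23, 19, 18]


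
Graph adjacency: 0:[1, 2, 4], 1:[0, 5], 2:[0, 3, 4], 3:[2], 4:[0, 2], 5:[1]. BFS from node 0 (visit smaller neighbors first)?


BFS queue: start with [0]
Visit order: [0, 1, 2, 4, 5, 3]


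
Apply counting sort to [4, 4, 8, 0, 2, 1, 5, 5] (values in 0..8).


Count array: [1, 1, 1, 0, 2, 2, 0, 0, 1]
Reconstruct: [0, 1, 2, 4, 4, 5, 5, 8]
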